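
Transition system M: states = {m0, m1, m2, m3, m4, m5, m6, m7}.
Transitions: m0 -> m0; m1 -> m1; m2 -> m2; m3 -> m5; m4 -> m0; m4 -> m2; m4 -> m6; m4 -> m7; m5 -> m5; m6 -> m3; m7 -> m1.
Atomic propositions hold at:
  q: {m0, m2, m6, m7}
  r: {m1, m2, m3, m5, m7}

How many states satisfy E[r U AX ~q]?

5

Sat(~q) = {m1, m3, m4, m5}
Sat(AX ~q) = {s : every successor in {m1, m3, m4, m5}} = {m1, m3, m5, m6, m7}
E[r U AX ~q]: least fixpoint, start Z0 = Sat(AX ~q) = {m1, m3, m5, m6, m7}, add states in Sat(r) with some successor in Z. Already a fixed point.
Sat(E[r U AX ~q]) = {m1, m3, m5, m6, m7}
|Sat(E[r U AX ~q])| = |{m1, m3, m5, m6, m7}| = 5.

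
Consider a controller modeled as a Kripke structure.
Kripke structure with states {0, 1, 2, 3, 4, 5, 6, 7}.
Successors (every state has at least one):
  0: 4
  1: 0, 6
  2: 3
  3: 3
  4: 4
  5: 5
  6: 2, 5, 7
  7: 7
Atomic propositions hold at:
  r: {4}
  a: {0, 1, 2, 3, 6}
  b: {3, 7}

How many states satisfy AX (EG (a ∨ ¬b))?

Sat(¬b) = {0, 1, 2, 4, 5, 6}
Sat(a ∨ ¬b) = {0, 1, 2, 3, 4, 5, 6}
EG (a ∨ ¬b): greatest fixpoint, start Z0 = {0, 1, 2, 3, 4, 5, 6}, keep only states in Sat with some successor in Z. Already a fixed point.
Sat(EG (a ∨ ¬b)) = {0, 1, 2, 3, 4, 5, 6}
Sat(AX (EG (a ∨ ¬b))) = {s : every successor in {0, 1, 2, 3, 4, 5, 6}} = {0, 1, 2, 3, 4, 5}
|Sat(AX (EG (a ∨ ¬b)))| = |{0, 1, 2, 3, 4, 5}| = 6.

6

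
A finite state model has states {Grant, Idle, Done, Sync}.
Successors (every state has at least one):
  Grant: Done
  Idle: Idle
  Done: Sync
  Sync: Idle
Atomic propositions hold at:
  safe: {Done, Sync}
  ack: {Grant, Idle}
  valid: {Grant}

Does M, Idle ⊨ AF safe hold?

AF safe: least fixpoint, start Z0 = {Done, Sync}, add states with every successor in Z. Z1 = {Grant, Done, Sync}; fixed.
Sat(AF safe) = {Grant, Done, Sync}
Idle ∉ Sat(AF safe) = {Grant, Done, Sync}, so the formula does not hold at Idle.

No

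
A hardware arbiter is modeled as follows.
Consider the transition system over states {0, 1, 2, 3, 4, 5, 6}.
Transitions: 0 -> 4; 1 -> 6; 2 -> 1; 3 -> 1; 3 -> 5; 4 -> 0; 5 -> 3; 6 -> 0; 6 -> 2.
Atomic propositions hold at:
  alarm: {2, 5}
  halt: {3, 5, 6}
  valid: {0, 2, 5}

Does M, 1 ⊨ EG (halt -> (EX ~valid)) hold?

No

Sat(~valid) = {1, 3, 4, 6}
Sat(EX ~valid) = {s : some successor in {1, 3, 4, 6}} = {0, 1, 2, 3, 5}
Sat(halt -> (EX ~valid)) = {0, 1, 2, 3, 4, 5}
EG (halt -> (EX ~valid)): greatest fixpoint, start Z0 = {0, 1, 2, 3, 4, 5}, keep only states in Sat with some successor in Z. Z1 = {0, 2, 3, 4, 5}; Z2 = {0, 3, 4, 5}; fixed.
Sat(EG (halt -> (EX ~valid))) = {0, 3, 4, 5}
1 ∉ Sat(EG (halt -> (EX ~valid))) = {0, 3, 4, 5}, so the formula does not hold at 1.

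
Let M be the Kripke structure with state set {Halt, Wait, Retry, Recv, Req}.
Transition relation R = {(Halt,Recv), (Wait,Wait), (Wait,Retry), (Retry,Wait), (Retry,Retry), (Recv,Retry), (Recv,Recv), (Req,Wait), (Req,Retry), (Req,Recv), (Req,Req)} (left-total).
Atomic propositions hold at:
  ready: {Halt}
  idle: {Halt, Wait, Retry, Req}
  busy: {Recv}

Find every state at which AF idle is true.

AF idle: least fixpoint, start Z0 = {Halt, Wait, Retry, Req}, add states with every successor in Z. Already a fixed point.
Sat(AF idle) = {Halt, Wait, Retry, Req}

{Halt, Wait, Retry, Req}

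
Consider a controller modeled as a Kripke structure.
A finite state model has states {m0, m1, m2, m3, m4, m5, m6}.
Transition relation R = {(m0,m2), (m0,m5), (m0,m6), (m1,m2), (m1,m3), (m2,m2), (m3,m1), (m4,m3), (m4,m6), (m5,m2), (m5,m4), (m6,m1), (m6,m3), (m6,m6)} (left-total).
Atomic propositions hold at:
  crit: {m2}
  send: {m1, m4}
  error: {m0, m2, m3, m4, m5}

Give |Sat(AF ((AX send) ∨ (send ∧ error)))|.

2

Sat(AX send) = {s : every successor in {m1, m4}} = {m3}
Sat(send ∧ error) = {m4}
Sat((AX send) ∨ (send ∧ error)) = {m3, m4}
AF ((AX send) ∨ (send ∧ error)): least fixpoint, start Z0 = {m3, m4}, add states with every successor in Z. Already a fixed point.
Sat(AF ((AX send) ∨ (send ∧ error))) = {m3, m4}
|Sat(AF ((AX send) ∨ (send ∧ error)))| = |{m3, m4}| = 2.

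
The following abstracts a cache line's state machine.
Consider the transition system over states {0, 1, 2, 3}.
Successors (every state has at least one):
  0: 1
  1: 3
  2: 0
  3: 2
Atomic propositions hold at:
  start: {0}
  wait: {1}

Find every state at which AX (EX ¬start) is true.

{0, 1, 2}

Sat(¬start) = {1, 2, 3}
Sat(EX ¬start) = {s : some successor in {1, 2, 3}} = {0, 1, 3}
Sat(AX (EX ¬start)) = {s : every successor in {0, 1, 3}} = {0, 1, 2}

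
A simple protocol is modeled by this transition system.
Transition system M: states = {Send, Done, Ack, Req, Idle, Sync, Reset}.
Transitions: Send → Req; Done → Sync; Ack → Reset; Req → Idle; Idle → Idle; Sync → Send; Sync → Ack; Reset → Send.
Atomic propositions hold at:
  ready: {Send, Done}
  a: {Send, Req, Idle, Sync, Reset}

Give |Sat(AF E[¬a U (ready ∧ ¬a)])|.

1

Sat(¬a) = {Done, Ack}
Sat(ready ∧ ¬a) = {Done}
E[¬a U (ready ∧ ¬a)]: least fixpoint, start Z0 = Sat((ready ∧ ¬a)) = {Done}, add states in Sat(¬a) with some successor in Z. Already a fixed point.
Sat(E[¬a U (ready ∧ ¬a)]) = {Done}
AF E[¬a U (ready ∧ ¬a)]: least fixpoint, start Z0 = {Done}, add states with every successor in Z. Already a fixed point.
Sat(AF E[¬a U (ready ∧ ¬a)]) = {Done}
|Sat(AF E[¬a U (ready ∧ ¬a)])| = |{Done}| = 1.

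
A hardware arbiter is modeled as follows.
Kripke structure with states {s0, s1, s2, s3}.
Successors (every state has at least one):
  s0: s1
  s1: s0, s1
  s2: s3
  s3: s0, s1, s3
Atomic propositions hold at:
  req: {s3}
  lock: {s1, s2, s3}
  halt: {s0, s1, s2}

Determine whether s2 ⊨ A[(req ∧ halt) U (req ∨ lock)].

Yes

Sat(req ∧ halt) = ∅
Sat(req ∨ lock) = {s1, s2, s3}
A[(req ∧ halt) U (req ∨ lock)]: least fixpoint, start Z0 = Sat((req ∨ lock)) = {s1, s2, s3}, add states in Sat(req ∧ halt) with every successor in Z. Already a fixed point.
Sat(A[(req ∧ halt) U (req ∨ lock)]) = {s1, s2, s3}
s2 ∈ Sat(A[(req ∧ halt) U (req ∨ lock)]) = {s1, s2, s3}, so the formula holds at s2.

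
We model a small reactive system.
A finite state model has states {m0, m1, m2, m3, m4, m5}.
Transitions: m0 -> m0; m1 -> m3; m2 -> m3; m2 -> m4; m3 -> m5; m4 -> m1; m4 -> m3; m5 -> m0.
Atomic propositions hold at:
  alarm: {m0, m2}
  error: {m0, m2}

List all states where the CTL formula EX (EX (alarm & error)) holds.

Sat(alarm & error) = {m0, m2}
Sat(EX (alarm & error)) = {s : some successor in {m0, m2}} = {m0, m5}
Sat(EX (EX (alarm & error))) = {s : some successor in {m0, m5}} = {m0, m3, m5}

{m0, m3, m5}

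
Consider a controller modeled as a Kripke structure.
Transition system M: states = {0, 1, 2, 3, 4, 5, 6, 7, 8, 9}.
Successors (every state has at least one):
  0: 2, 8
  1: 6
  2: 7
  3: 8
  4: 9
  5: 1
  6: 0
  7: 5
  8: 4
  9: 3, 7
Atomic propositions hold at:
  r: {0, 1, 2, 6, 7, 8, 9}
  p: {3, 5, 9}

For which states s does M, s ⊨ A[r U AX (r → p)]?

{0, 1, 2, 4, 6, 7, 8}

Sat(r → p) = {3, 4, 5, 9}
Sat(AX (r → p)) = {s : every successor in {3, 4, 5, 9}} = {4, 7, 8}
A[r U AX (r → p)]: least fixpoint, start Z0 = Sat(AX (r → p)) = {4, 7, 8}, add states in Sat(r) with every successor in Z. Z1 = {2, 4, 7, 8}; Z2 = {0, 2, 4, 7, 8}; Z3 = {0, 2, 4, 6, 7, 8}; Z4 = {0, 1, 2, 4, 6, 7, 8}; fixed.
Sat(A[r U AX (r → p)]) = {0, 1, 2, 4, 6, 7, 8}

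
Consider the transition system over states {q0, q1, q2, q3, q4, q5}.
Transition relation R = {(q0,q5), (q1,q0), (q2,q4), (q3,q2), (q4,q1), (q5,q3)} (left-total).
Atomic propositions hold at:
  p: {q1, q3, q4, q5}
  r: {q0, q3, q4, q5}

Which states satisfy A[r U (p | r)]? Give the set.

Sat(p | r) = {q0, q1, q3, q4, q5}
A[r U (p | r)]: least fixpoint, start Z0 = Sat((p | r)) = {q0, q1, q3, q4, q5}, add states in Sat(r) with every successor in Z. Already a fixed point.
Sat(A[r U (p | r)]) = {q0, q1, q3, q4, q5}

{q0, q1, q3, q4, q5}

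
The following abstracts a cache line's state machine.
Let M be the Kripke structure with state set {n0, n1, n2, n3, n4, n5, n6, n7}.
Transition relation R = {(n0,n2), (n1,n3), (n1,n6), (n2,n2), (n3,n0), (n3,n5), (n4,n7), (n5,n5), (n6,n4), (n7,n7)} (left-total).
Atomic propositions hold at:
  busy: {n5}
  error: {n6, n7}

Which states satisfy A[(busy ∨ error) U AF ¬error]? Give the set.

Sat(busy ∨ error) = {n5, n6, n7}
Sat(¬error) = {n0, n1, n2, n3, n4, n5}
AF ¬error: least fixpoint, start Z0 = {n0, n1, n2, n3, n4, n5}, add states with every successor in Z. Z1 = {n0, n1, n2, n3, n4, n5, n6}; fixed.
Sat(AF ¬error) = {n0, n1, n2, n3, n4, n5, n6}
A[(busy ∨ error) U AF ¬error]: least fixpoint, start Z0 = Sat(AF ¬error) = {n0, n1, n2, n3, n4, n5, n6}, add states in Sat(busy ∨ error) with every successor in Z. Already a fixed point.
Sat(A[(busy ∨ error) U AF ¬error]) = {n0, n1, n2, n3, n4, n5, n6}

{n0, n1, n2, n3, n4, n5, n6}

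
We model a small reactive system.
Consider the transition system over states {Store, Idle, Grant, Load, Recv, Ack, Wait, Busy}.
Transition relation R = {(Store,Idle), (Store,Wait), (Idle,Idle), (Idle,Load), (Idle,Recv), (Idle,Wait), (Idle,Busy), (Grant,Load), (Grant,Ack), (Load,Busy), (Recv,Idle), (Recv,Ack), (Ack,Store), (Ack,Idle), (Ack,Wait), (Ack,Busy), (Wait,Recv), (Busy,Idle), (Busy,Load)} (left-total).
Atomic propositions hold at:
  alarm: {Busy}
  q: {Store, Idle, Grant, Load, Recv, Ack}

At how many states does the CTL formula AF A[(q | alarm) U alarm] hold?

Sat(q | alarm) = {Store, Idle, Grant, Load, Recv, Ack, Busy}
A[(q | alarm) U alarm]: least fixpoint, start Z0 = Sat(alarm) = {Busy}, add states in Sat(q | alarm) with every successor in Z. Z1 = {Load, Busy}; fixed.
Sat(A[(q | alarm) U alarm]) = {Load, Busy}
AF A[(q | alarm) U alarm]: least fixpoint, start Z0 = {Load, Busy}, add states with every successor in Z. Already a fixed point.
Sat(AF A[(q | alarm) U alarm]) = {Load, Busy}
|Sat(AF A[(q | alarm) U alarm])| = |{Load, Busy}| = 2.

2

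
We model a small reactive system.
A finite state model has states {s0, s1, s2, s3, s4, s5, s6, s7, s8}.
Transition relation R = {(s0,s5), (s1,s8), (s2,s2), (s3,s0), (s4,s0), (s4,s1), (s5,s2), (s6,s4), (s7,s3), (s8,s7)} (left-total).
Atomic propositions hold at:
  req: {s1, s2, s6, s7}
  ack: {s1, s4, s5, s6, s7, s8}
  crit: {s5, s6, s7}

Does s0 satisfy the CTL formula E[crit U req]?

No

E[crit U req]: least fixpoint, start Z0 = Sat(req) = {s1, s2, s6, s7}, add states in Sat(crit) with some successor in Z. Z1 = {s1, s2, s5, s6, s7}; fixed.
Sat(E[crit U req]) = {s1, s2, s5, s6, s7}
s0 ∉ Sat(E[crit U req]) = {s1, s2, s5, s6, s7}, so the formula does not hold at s0.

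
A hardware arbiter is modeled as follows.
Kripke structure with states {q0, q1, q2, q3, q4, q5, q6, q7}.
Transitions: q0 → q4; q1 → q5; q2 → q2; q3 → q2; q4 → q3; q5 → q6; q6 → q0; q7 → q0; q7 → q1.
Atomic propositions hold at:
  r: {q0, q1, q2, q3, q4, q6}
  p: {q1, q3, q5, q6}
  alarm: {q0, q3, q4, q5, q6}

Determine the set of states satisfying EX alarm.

{q0, q1, q4, q5, q6, q7}

Sat(EX alarm) = {s : some successor in {q0, q3, q4, q5, q6}} = {q0, q1, q4, q5, q6, q7}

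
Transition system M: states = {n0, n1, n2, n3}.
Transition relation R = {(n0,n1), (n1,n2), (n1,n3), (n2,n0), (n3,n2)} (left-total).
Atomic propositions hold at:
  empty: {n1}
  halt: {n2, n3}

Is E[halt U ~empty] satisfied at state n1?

Sat(~empty) = {n0, n2, n3}
E[halt U ~empty]: least fixpoint, start Z0 = Sat(~empty) = {n0, n2, n3}, add states in Sat(halt) with some successor in Z. Already a fixed point.
Sat(E[halt U ~empty]) = {n0, n2, n3}
n1 ∉ Sat(E[halt U ~empty]) = {n0, n2, n3}, so the formula does not hold at n1.

No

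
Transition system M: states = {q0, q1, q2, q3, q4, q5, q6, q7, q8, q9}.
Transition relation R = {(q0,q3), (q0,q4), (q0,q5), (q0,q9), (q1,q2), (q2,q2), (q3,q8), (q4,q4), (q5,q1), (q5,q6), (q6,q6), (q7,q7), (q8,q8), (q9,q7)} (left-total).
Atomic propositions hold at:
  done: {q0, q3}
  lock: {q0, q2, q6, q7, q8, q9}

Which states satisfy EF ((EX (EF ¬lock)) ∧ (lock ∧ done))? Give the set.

{q0}

Sat(¬lock) = {q1, q3, q4, q5}
EF ¬lock: least fixpoint, start Z0 = {q1, q3, q4, q5}, add states with some successor in Z. Z1 = {q0, q1, q3, q4, q5}; fixed.
Sat(EF ¬lock) = {q0, q1, q3, q4, q5}
Sat(EX (EF ¬lock)) = {s : some successor in {q0, q1, q3, q4, q5}} = {q0, q4, q5}
Sat(lock ∧ done) = {q0}
Sat((EX (EF ¬lock)) ∧ (lock ∧ done)) = {q0}
EF ((EX (EF ¬lock)) ∧ (lock ∧ done)): least fixpoint, start Z0 = {q0}, add states with some successor in Z. Already a fixed point.
Sat(EF ((EX (EF ¬lock)) ∧ (lock ∧ done))) = {q0}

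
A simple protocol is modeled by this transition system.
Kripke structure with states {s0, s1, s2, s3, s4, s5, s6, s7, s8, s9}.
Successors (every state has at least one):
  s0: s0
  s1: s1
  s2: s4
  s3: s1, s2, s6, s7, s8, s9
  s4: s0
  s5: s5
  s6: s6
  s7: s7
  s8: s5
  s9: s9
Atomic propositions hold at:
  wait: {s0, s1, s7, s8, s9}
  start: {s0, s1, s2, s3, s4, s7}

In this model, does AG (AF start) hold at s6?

AF start: least fixpoint, start Z0 = {s0, s1, s2, s3, s4, s7}, add states with every successor in Z. Already a fixed point.
Sat(AF start) = {s0, s1, s2, s3, s4, s7}
AG (AF start): greatest fixpoint, start Z0 = {s0, s1, s2, s3, s4, s7}, keep only states in Sat with every successor in Z. Z1 = {s0, s1, s2, s4, s7}; fixed.
Sat(AG (AF start)) = {s0, s1, s2, s4, s7}
s6 ∉ Sat(AG (AF start)) = {s0, s1, s2, s4, s7}, so the formula does not hold at s6.

No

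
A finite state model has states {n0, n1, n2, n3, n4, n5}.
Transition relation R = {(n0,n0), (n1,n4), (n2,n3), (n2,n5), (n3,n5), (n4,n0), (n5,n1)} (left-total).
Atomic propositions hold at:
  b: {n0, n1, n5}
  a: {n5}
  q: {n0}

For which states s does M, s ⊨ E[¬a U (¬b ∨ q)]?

Sat(¬a) = {n0, n1, n2, n3, n4}
Sat(¬b) = {n2, n3, n4}
Sat(¬b ∨ q) = {n0, n2, n3, n4}
E[¬a U (¬b ∨ q)]: least fixpoint, start Z0 = Sat((¬b ∨ q)) = {n0, n2, n3, n4}, add states in Sat(¬a) with some successor in Z. Z1 = {n0, n1, n2, n3, n4}; fixed.
Sat(E[¬a U (¬b ∨ q)]) = {n0, n1, n2, n3, n4}

{n0, n1, n2, n3, n4}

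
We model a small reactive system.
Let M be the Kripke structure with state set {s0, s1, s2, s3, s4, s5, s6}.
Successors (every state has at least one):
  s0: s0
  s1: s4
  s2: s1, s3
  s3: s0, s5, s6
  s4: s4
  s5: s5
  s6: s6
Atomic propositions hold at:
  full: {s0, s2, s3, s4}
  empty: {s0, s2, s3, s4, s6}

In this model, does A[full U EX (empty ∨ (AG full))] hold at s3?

AG full: greatest fixpoint, start Z0 = {s0, s2, s3, s4}, keep only states in Sat with every successor in Z. Z1 = {s0, s4}; fixed.
Sat(AG full) = {s0, s4}
Sat(empty ∨ (AG full)) = {s0, s2, s3, s4, s6}
Sat(EX (empty ∨ (AG full))) = {s : some successor in {s0, s2, s3, s4, s6}} = {s0, s1, s2, s3, s4, s6}
A[full U EX (empty ∨ (AG full))]: least fixpoint, start Z0 = Sat(EX (empty ∨ (AG full))) = {s0, s1, s2, s3, s4, s6}, add states in Sat(full) with every successor in Z. Already a fixed point.
Sat(A[full U EX (empty ∨ (AG full))]) = {s0, s1, s2, s3, s4, s6}
s3 ∈ Sat(A[full U EX (empty ∨ (AG full))]) = {s0, s1, s2, s3, s4, s6}, so the formula holds at s3.

Yes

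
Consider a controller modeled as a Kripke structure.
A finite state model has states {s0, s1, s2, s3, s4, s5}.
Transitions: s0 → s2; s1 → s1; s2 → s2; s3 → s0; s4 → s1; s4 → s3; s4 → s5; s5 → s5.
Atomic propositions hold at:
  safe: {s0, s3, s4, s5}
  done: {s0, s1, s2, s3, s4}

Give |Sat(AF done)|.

AF done: least fixpoint, start Z0 = {s0, s1, s2, s3, s4}, add states with every successor in Z. Already a fixed point.
Sat(AF done) = {s0, s1, s2, s3, s4}
|Sat(AF done)| = |{s0, s1, s2, s3, s4}| = 5.

5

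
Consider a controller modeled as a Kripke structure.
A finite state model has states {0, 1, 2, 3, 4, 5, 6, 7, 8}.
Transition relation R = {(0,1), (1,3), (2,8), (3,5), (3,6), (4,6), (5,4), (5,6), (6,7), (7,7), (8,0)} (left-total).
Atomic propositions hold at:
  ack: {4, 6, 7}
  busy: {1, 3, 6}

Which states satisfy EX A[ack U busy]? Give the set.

A[ack U busy]: least fixpoint, start Z0 = Sat(busy) = {1, 3, 6}, add states in Sat(ack) with every successor in Z. Z1 = {1, 3, 4, 6}; fixed.
Sat(A[ack U busy]) = {1, 3, 4, 6}
Sat(EX A[ack U busy]) = {s : some successor in {1, 3, 4, 6}} = {0, 1, 3, 4, 5}

{0, 1, 3, 4, 5}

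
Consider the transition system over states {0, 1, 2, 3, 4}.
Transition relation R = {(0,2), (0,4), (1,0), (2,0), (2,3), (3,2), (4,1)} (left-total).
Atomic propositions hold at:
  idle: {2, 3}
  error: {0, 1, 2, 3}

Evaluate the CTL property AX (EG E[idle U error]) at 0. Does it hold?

E[idle U error]: least fixpoint, start Z0 = Sat(error) = {0, 1, 2, 3}, add states in Sat(idle) with some successor in Z. Already a fixed point.
Sat(E[idle U error]) = {0, 1, 2, 3}
EG E[idle U error]: greatest fixpoint, start Z0 = {0, 1, 2, 3}, keep only states in Sat with some successor in Z. Already a fixed point.
Sat(EG E[idle U error]) = {0, 1, 2, 3}
Sat(AX (EG E[idle U error])) = {s : every successor in {0, 1, 2, 3}} = {1, 2, 3, 4}
0 ∉ Sat(AX (EG E[idle U error])) = {1, 2, 3, 4}, so the formula does not hold at 0.

No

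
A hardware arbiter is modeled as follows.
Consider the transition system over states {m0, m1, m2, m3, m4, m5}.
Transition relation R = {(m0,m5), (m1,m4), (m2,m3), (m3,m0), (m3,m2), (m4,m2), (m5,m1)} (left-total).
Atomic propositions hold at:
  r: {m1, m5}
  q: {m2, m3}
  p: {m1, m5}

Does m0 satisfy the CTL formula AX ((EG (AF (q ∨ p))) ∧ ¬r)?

Sat(q ∨ p) = {m1, m2, m3, m5}
AF (q ∨ p): least fixpoint, start Z0 = {m1, m2, m3, m5}, add states with every successor in Z. Z1 = {m0, m1, m2, m3, m4, m5}; fixed.
Sat(AF (q ∨ p)) = {m0, m1, m2, m3, m4, m5}
EG (AF (q ∨ p)): greatest fixpoint, start Z0 = {m0, m1, m2, m3, m4, m5}, keep only states in Sat with some successor in Z. Already a fixed point.
Sat(EG (AF (q ∨ p))) = {m0, m1, m2, m3, m4, m5}
Sat(¬r) = {m0, m2, m3, m4}
Sat((EG (AF (q ∨ p))) ∧ ¬r) = {m0, m2, m3, m4}
Sat(AX ((EG (AF (q ∨ p))) ∧ ¬r)) = {s : every successor in {m0, m2, m3, m4}} = {m1, m2, m3, m4}
m0 ∉ Sat(AX ((EG (AF (q ∨ p))) ∧ ¬r)) = {m1, m2, m3, m4}, so the formula does not hold at m0.

No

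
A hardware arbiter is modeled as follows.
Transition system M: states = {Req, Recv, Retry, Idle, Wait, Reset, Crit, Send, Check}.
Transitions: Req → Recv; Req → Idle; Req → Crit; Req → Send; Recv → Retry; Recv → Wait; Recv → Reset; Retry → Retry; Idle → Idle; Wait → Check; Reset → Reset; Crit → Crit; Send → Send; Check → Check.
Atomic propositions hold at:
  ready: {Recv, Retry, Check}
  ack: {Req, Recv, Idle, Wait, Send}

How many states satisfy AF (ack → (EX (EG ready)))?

EG ready: greatest fixpoint, start Z0 = {Recv, Retry, Check}, keep only states in Sat with some successor in Z. Already a fixed point.
Sat(EG ready) = {Recv, Retry, Check}
Sat(EX (EG ready)) = {s : some successor in {Recv, Retry, Check}} = {Req, Recv, Retry, Wait, Check}
Sat(ack → (EX (EG ready))) = {Req, Recv, Retry, Wait, Reset, Crit, Check}
AF (ack → (EX (EG ready))): least fixpoint, start Z0 = {Req, Recv, Retry, Wait, Reset, Crit, Check}, add states with every successor in Z. Already a fixed point.
Sat(AF (ack → (EX (EG ready)))) = {Req, Recv, Retry, Wait, Reset, Crit, Check}
|Sat(AF (ack → (EX (EG ready))))| = |{Req, Recv, Retry, Wait, Reset, Crit, Check}| = 7.

7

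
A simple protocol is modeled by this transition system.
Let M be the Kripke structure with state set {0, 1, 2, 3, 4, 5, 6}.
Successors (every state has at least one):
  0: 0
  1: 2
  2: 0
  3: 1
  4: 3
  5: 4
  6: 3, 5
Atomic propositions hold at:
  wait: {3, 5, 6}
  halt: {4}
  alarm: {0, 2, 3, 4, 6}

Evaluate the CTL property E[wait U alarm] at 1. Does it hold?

E[wait U alarm]: least fixpoint, start Z0 = Sat(alarm) = {0, 2, 3, 4, 6}, add states in Sat(wait) with some successor in Z. Z1 = {0, 2, 3, 4, 5, 6}; fixed.
Sat(E[wait U alarm]) = {0, 2, 3, 4, 5, 6}
1 ∉ Sat(E[wait U alarm]) = {0, 2, 3, 4, 5, 6}, so the formula does not hold at 1.

No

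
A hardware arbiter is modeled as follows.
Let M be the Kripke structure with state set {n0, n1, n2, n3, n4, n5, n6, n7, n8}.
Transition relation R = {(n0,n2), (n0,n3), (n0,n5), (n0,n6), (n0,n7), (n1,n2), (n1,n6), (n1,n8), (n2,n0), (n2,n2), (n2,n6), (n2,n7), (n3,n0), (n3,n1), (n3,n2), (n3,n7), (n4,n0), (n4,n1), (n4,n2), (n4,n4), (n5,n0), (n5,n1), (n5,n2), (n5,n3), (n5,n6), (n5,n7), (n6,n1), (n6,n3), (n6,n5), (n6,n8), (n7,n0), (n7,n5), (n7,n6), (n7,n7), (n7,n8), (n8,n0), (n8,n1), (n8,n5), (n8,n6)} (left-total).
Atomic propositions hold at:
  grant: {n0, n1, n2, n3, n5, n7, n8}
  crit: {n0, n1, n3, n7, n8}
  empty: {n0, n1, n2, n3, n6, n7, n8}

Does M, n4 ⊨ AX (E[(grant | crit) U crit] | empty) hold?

Sat(grant | crit) = {n0, n1, n2, n3, n5, n7, n8}
E[(grant | crit) U crit]: least fixpoint, start Z0 = Sat(crit) = {n0, n1, n3, n7, n8}, add states in Sat(grant | crit) with some successor in Z. Z1 = {n0, n1, n2, n3, n5, n7, n8}; fixed.
Sat(E[(grant | crit) U crit]) = {n0, n1, n2, n3, n5, n7, n8}
Sat(E[(grant | crit) U crit] | empty) = {n0, n1, n2, n3, n5, n6, n7, n8}
Sat(AX (E[(grant | crit) U crit] | empty)) = {s : every successor in {n0, n1, n2, n3, n5, n6, n7, n8}} = {n0, n1, n2, n3, n5, n6, n7, n8}
n4 ∉ Sat(AX (E[(grant | crit) U crit] | empty)) = {n0, n1, n2, n3, n5, n6, n7, n8}, so the formula does not hold at n4.

No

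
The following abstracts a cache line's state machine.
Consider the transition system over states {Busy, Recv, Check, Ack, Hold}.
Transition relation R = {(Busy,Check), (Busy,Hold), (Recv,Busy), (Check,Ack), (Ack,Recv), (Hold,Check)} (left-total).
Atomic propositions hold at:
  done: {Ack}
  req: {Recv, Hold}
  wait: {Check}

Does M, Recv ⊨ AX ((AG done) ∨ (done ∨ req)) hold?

AG done: greatest fixpoint, start Z0 = {Ack}, keep only states in Sat with every successor in Z. Z1 = ∅; fixed.
Sat(AG done) = ∅
Sat(done ∨ req) = {Recv, Ack, Hold}
Sat((AG done) ∨ (done ∨ req)) = {Recv, Ack, Hold}
Sat(AX ((AG done) ∨ (done ∨ req))) = {s : every successor in {Recv, Ack, Hold}} = {Check, Ack}
Recv ∉ Sat(AX ((AG done) ∨ (done ∨ req))) = {Check, Ack}, so the formula does not hold at Recv.

No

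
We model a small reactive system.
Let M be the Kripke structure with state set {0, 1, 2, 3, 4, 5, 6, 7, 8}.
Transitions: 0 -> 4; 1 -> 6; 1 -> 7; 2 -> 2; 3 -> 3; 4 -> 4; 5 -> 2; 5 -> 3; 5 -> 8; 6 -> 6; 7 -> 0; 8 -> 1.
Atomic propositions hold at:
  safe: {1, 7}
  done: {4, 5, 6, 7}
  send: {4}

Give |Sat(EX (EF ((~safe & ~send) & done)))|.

4

Sat(~safe) = {0, 2, 3, 4, 5, 6, 8}
Sat(~send) = {0, 1, 2, 3, 5, 6, 7, 8}
Sat(~safe & ~send) = {0, 2, 3, 5, 6, 8}
Sat((~safe & ~send) & done) = {5, 6}
EF ((~safe & ~send) & done): least fixpoint, start Z0 = {5, 6}, add states with some successor in Z. Z1 = {1, 5, 6}; Z2 = {1, 5, 6, 8}; fixed.
Sat(EF ((~safe & ~send) & done)) = {1, 5, 6, 8}
Sat(EX (EF ((~safe & ~send) & done))) = {s : some successor in {1, 5, 6, 8}} = {1, 5, 6, 8}
|Sat(EX (EF ((~safe & ~send) & done)))| = |{1, 5, 6, 8}| = 4.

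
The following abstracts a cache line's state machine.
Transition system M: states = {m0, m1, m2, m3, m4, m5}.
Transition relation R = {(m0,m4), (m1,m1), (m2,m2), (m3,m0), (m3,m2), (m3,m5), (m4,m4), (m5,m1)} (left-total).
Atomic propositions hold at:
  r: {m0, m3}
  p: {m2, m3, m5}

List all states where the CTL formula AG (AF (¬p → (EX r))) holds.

Sat(¬p) = {m0, m1, m4}
Sat(EX r) = {s : some successor in {m0, m3}} = {m3}
Sat(¬p → (EX r)) = {m2, m3, m5}
AF (¬p → (EX r)): least fixpoint, start Z0 = {m2, m3, m5}, add states with every successor in Z. Already a fixed point.
Sat(AF (¬p → (EX r))) = {m2, m3, m5}
AG (AF (¬p → (EX r))): greatest fixpoint, start Z0 = {m2, m3, m5}, keep only states in Sat with every successor in Z. Z1 = {m2}; fixed.
Sat(AG (AF (¬p → (EX r)))) = {m2}

{m2}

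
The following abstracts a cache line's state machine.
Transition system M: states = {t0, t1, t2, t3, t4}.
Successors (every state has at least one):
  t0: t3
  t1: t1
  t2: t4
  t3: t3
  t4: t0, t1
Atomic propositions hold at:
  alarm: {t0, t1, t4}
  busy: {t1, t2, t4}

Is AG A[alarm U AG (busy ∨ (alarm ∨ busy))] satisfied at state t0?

No

Sat(alarm ∨ busy) = {t0, t1, t2, t4}
Sat(busy ∨ (alarm ∨ busy)) = {t0, t1, t2, t4}
AG (busy ∨ (alarm ∨ busy)): greatest fixpoint, start Z0 = {t0, t1, t2, t4}, keep only states in Sat with every successor in Z. Z1 = {t1, t2, t4}; Z2 = {t1, t2}; Z3 = {t1}; fixed.
Sat(AG (busy ∨ (alarm ∨ busy))) = {t1}
A[alarm U AG (busy ∨ (alarm ∨ busy))]: least fixpoint, start Z0 = Sat(AG (busy ∨ (alarm ∨ busy))) = {t1}, add states in Sat(alarm) with every successor in Z. Already a fixed point.
Sat(A[alarm U AG (busy ∨ (alarm ∨ busy))]) = {t1}
AG A[alarm U AG (busy ∨ (alarm ∨ busy))]: greatest fixpoint, start Z0 = {t1}, keep only states in Sat with every successor in Z. Already a fixed point.
Sat(AG A[alarm U AG (busy ∨ (alarm ∨ busy))]) = {t1}
t0 ∉ Sat(AG A[alarm U AG (busy ∨ (alarm ∨ busy))]) = {t1}, so the formula does not hold at t0.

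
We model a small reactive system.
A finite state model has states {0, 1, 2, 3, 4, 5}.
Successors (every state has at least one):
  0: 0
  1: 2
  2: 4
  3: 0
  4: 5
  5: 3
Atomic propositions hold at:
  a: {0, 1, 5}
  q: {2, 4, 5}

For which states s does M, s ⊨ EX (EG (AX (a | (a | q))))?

{0, 3, 5}

Sat(a | q) = {0, 1, 2, 4, 5}
Sat(a | (a | q)) = {0, 1, 2, 4, 5}
Sat(AX (a | (a | q))) = {s : every successor in {0, 1, 2, 4, 5}} = {0, 1, 2, 3, 4}
EG (AX (a | (a | q))): greatest fixpoint, start Z0 = {0, 1, 2, 3, 4}, keep only states in Sat with some successor in Z. Z1 = {0, 1, 2, 3}; Z2 = {0, 1, 3}; Z3 = {0, 3}; fixed.
Sat(EG (AX (a | (a | q)))) = {0, 3}
Sat(EX (EG (AX (a | (a | q))))) = {s : some successor in {0, 3}} = {0, 3, 5}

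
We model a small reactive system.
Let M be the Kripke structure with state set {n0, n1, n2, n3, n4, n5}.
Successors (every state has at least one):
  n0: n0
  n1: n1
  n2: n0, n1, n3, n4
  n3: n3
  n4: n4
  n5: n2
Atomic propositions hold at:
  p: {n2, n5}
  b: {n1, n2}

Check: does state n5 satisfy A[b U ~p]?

Sat(~p) = {n0, n1, n3, n4}
A[b U ~p]: least fixpoint, start Z0 = Sat(~p) = {n0, n1, n3, n4}, add states in Sat(b) with every successor in Z. Z1 = {n0, n1, n2, n3, n4}; fixed.
Sat(A[b U ~p]) = {n0, n1, n2, n3, n4}
n5 ∉ Sat(A[b U ~p]) = {n0, n1, n2, n3, n4}, so the formula does not hold at n5.

No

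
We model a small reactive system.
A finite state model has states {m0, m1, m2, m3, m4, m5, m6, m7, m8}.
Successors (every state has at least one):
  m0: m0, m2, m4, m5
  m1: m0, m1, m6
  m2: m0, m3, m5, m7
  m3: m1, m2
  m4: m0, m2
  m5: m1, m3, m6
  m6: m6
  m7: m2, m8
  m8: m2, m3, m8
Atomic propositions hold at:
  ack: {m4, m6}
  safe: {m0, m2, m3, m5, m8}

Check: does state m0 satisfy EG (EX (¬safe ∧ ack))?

Sat(¬safe) = {m1, m4, m6, m7}
Sat(¬safe ∧ ack) = {m4, m6}
Sat(EX (¬safe ∧ ack)) = {s : some successor in {m4, m6}} = {m0, m1, m5, m6}
EG (EX (¬safe ∧ ack)): greatest fixpoint, start Z0 = {m0, m1, m5, m6}, keep only states in Sat with some successor in Z. Already a fixed point.
Sat(EG (EX (¬safe ∧ ack))) = {m0, m1, m5, m6}
m0 ∈ Sat(EG (EX (¬safe ∧ ack))) = {m0, m1, m5, m6}, so the formula holds at m0.

Yes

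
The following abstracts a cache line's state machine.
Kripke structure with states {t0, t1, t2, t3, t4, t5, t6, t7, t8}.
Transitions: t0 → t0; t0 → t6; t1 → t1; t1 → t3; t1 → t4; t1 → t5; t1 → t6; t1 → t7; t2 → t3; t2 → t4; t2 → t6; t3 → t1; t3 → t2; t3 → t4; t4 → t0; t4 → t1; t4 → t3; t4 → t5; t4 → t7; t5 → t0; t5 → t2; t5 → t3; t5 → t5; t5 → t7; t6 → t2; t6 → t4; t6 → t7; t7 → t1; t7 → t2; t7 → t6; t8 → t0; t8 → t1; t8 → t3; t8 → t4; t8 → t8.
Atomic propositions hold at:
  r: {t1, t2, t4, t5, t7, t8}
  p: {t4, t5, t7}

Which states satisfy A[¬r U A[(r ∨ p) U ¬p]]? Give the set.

{t0, t1, t2, t3, t6, t7, t8}

Sat(¬r) = {t0, t3, t6}
Sat(r ∨ p) = {t1, t2, t4, t5, t7, t8}
Sat(¬p) = {t0, t1, t2, t3, t6, t8}
A[(r ∨ p) U ¬p]: least fixpoint, start Z0 = Sat(¬p) = {t0, t1, t2, t3, t6, t8}, add states in Sat(r ∨ p) with every successor in Z. Z1 = {t0, t1, t2, t3, t6, t7, t8}; fixed.
Sat(A[(r ∨ p) U ¬p]) = {t0, t1, t2, t3, t6, t7, t8}
A[¬r U A[(r ∨ p) U ¬p]]: least fixpoint, start Z0 = Sat(A[(r ∨ p) U ¬p]) = {t0, t1, t2, t3, t6, t7, t8}, add states in Sat(¬r) with every successor in Z. Already a fixed point.
Sat(A[¬r U A[(r ∨ p) U ¬p]]) = {t0, t1, t2, t3, t6, t7, t8}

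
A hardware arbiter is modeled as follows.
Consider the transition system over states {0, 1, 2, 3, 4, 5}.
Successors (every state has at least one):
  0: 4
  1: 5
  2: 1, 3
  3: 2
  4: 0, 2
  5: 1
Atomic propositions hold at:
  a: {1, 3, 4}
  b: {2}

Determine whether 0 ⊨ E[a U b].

E[a U b]: least fixpoint, start Z0 = Sat(b) = {2}, add states in Sat(a) with some successor in Z. Z1 = {2, 3, 4}; fixed.
Sat(E[a U b]) = {2, 3, 4}
0 ∉ Sat(E[a U b]) = {2, 3, 4}, so the formula does not hold at 0.

No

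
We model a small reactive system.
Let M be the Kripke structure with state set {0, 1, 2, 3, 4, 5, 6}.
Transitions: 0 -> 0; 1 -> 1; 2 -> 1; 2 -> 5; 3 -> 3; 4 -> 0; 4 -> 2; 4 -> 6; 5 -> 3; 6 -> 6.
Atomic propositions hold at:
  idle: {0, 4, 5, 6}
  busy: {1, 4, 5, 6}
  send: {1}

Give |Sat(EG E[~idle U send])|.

2

Sat(~idle) = {1, 2, 3}
E[~idle U send]: least fixpoint, start Z0 = Sat(send) = {1}, add states in Sat(~idle) with some successor in Z. Z1 = {1, 2}; fixed.
Sat(E[~idle U send]) = {1, 2}
EG E[~idle U send]: greatest fixpoint, start Z0 = {1, 2}, keep only states in Sat with some successor in Z. Already a fixed point.
Sat(EG E[~idle U send]) = {1, 2}
|Sat(EG E[~idle U send])| = |{1, 2}| = 2.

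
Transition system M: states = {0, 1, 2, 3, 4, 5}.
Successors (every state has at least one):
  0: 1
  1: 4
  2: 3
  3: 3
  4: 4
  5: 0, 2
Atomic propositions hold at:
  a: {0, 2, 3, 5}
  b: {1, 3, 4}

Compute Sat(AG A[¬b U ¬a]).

{0, 1, 4}

Sat(¬b) = {0, 2, 5}
Sat(¬a) = {1, 4}
A[¬b U ¬a]: least fixpoint, start Z0 = Sat(¬a) = {1, 4}, add states in Sat(¬b) with every successor in Z. Z1 = {0, 1, 4}; fixed.
Sat(A[¬b U ¬a]) = {0, 1, 4}
AG A[¬b U ¬a]: greatest fixpoint, start Z0 = {0, 1, 4}, keep only states in Sat with every successor in Z. Already a fixed point.
Sat(AG A[¬b U ¬a]) = {0, 1, 4}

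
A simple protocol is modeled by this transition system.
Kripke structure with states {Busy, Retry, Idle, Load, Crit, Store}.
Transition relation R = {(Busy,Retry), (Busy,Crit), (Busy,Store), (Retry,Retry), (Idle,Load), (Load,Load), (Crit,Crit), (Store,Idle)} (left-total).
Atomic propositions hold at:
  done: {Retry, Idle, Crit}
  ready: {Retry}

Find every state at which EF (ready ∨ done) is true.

Sat(ready ∨ done) = {Retry, Idle, Crit}
EF (ready ∨ done): least fixpoint, start Z0 = {Retry, Idle, Crit}, add states with some successor in Z. Z1 = {Busy, Retry, Idle, Crit, Store}; fixed.
Sat(EF (ready ∨ done)) = {Busy, Retry, Idle, Crit, Store}

{Busy, Retry, Idle, Crit, Store}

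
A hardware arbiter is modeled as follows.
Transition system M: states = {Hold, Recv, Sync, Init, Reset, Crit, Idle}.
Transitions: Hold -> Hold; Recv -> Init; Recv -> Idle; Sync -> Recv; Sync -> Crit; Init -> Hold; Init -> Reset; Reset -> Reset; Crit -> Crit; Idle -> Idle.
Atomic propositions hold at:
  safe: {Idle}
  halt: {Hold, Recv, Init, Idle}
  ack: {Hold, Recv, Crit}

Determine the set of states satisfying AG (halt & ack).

Sat(halt & ack) = {Hold, Recv}
AG (halt & ack): greatest fixpoint, start Z0 = {Hold, Recv}, keep only states in Sat with every successor in Z. Z1 = {Hold}; fixed.
Sat(AG (halt & ack)) = {Hold}

{Hold}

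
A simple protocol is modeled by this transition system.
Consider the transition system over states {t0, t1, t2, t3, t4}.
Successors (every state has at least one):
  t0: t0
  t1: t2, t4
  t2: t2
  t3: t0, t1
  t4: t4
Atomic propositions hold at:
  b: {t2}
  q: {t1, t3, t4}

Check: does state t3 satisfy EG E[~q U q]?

Sat(~q) = {t0, t2}
E[~q U q]: least fixpoint, start Z0 = Sat(q) = {t1, t3, t4}, add states in Sat(~q) with some successor in Z. Already a fixed point.
Sat(E[~q U q]) = {t1, t3, t4}
EG E[~q U q]: greatest fixpoint, start Z0 = {t1, t3, t4}, keep only states in Sat with some successor in Z. Already a fixed point.
Sat(EG E[~q U q]) = {t1, t3, t4}
t3 ∈ Sat(EG E[~q U q]) = {t1, t3, t4}, so the formula holds at t3.

Yes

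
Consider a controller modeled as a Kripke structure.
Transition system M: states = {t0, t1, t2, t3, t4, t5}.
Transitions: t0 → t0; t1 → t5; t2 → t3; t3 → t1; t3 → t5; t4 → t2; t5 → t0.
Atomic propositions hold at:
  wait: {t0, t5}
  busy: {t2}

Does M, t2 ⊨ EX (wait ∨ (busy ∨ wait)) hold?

Sat(busy ∨ wait) = {t0, t2, t5}
Sat(wait ∨ (busy ∨ wait)) = {t0, t2, t5}
Sat(EX (wait ∨ (busy ∨ wait))) = {s : some successor in {t0, t2, t5}} = {t0, t1, t3, t4, t5}
t2 ∉ Sat(EX (wait ∨ (busy ∨ wait))) = {t0, t1, t3, t4, t5}, so the formula does not hold at t2.

No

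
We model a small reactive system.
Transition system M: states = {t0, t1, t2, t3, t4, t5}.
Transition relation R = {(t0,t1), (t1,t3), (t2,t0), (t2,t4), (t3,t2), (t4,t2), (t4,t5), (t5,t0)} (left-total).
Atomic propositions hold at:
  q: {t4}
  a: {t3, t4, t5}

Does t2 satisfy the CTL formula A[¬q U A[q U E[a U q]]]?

Sat(¬q) = {t0, t1, t2, t3, t5}
E[a U q]: least fixpoint, start Z0 = Sat(q) = {t4}, add states in Sat(a) with some successor in Z. Already a fixed point.
Sat(E[a U q]) = {t4}
A[q U E[a U q]]: least fixpoint, start Z0 = Sat(E[a U q]) = {t4}, add states in Sat(q) with every successor in Z. Already a fixed point.
Sat(A[q U E[a U q]]) = {t4}
A[¬q U A[q U E[a U q]]]: least fixpoint, start Z0 = Sat(A[q U E[a U q]]) = {t4}, add states in Sat(¬q) with every successor in Z. Already a fixed point.
Sat(A[¬q U A[q U E[a U q]]]) = {t4}
t2 ∉ Sat(A[¬q U A[q U E[a U q]]]) = {t4}, so the formula does not hold at t2.

No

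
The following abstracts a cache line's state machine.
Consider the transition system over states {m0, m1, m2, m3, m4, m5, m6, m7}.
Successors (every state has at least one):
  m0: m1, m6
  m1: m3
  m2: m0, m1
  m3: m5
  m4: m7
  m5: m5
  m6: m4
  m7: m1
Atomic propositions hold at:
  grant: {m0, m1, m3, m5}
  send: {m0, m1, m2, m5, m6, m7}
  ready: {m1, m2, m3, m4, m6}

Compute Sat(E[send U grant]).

E[send U grant]: least fixpoint, start Z0 = Sat(grant) = {m0, m1, m3, m5}, add states in Sat(send) with some successor in Z. Z1 = {m0, m1, m2, m3, m5, m7}; fixed.
Sat(E[send U grant]) = {m0, m1, m2, m3, m5, m7}

{m0, m1, m2, m3, m5, m7}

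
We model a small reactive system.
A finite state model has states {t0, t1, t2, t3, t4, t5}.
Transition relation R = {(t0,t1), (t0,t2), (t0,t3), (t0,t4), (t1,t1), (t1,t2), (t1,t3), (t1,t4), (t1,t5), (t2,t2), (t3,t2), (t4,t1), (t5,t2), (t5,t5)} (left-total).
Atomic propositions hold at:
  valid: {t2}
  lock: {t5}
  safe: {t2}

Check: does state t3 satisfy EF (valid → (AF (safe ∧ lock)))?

Yes

Sat(safe ∧ lock) = ∅
AF (safe ∧ lock): least fixpoint, start Z0 = ∅, add states with every successor in Z. Already a fixed point.
Sat(AF (safe ∧ lock)) = ∅
Sat(valid → (AF (safe ∧ lock))) = {t0, t1, t3, t4, t5}
EF (valid → (AF (safe ∧ lock))): least fixpoint, start Z0 = {t0, t1, t3, t4, t5}, add states with some successor in Z. Already a fixed point.
Sat(EF (valid → (AF (safe ∧ lock)))) = {t0, t1, t3, t4, t5}
t3 ∈ Sat(EF (valid → (AF (safe ∧ lock)))) = {t0, t1, t3, t4, t5}, so the formula holds at t3.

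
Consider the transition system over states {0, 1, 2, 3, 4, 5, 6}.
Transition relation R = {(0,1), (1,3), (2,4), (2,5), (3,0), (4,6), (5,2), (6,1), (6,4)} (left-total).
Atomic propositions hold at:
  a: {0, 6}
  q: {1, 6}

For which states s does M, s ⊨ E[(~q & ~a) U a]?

Sat(~q) = {0, 2, 3, 4, 5}
Sat(~a) = {1, 2, 3, 4, 5}
Sat(~q & ~a) = {2, 3, 4, 5}
E[(~q & ~a) U a]: least fixpoint, start Z0 = Sat(a) = {0, 6}, add states in Sat(~q & ~a) with some successor in Z. Z1 = {0, 3, 4, 6}; Z2 = {0, 2, 3, 4, 6}; Z3 = {0, 2, 3, 4, 5, 6}; fixed.
Sat(E[(~q & ~a) U a]) = {0, 2, 3, 4, 5, 6}

{0, 2, 3, 4, 5, 6}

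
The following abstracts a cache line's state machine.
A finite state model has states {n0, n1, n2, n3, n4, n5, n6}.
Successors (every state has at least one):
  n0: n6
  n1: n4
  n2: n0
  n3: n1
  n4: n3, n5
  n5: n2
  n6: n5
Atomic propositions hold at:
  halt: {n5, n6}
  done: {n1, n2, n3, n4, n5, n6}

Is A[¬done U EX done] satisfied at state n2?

No

Sat(¬done) = {n0}
Sat(EX done) = {s : some successor in {n1, n2, n3, n4, n5, n6}} = {n0, n1, n3, n4, n5, n6}
A[¬done U EX done]: least fixpoint, start Z0 = Sat(EX done) = {n0, n1, n3, n4, n5, n6}, add states in Sat(¬done) with every successor in Z. Already a fixed point.
Sat(A[¬done U EX done]) = {n0, n1, n3, n4, n5, n6}
n2 ∉ Sat(A[¬done U EX done]) = {n0, n1, n3, n4, n5, n6}, so the formula does not hold at n2.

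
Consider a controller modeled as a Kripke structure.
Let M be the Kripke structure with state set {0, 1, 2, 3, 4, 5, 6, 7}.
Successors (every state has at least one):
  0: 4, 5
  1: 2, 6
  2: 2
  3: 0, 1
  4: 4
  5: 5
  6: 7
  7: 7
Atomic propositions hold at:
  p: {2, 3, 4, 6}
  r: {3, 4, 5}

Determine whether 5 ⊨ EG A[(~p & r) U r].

Sat(~p) = {0, 1, 5, 7}
Sat(~p & r) = {5}
A[(~p & r) U r]: least fixpoint, start Z0 = Sat(r) = {3, 4, 5}, add states in Sat(~p & r) with every successor in Z. Already a fixed point.
Sat(A[(~p & r) U r]) = {3, 4, 5}
EG A[(~p & r) U r]: greatest fixpoint, start Z0 = {3, 4, 5}, keep only states in Sat with some successor in Z. Z1 = {4, 5}; fixed.
Sat(EG A[(~p & r) U r]) = {4, 5}
5 ∈ Sat(EG A[(~p & r) U r]) = {4, 5}, so the formula holds at 5.

Yes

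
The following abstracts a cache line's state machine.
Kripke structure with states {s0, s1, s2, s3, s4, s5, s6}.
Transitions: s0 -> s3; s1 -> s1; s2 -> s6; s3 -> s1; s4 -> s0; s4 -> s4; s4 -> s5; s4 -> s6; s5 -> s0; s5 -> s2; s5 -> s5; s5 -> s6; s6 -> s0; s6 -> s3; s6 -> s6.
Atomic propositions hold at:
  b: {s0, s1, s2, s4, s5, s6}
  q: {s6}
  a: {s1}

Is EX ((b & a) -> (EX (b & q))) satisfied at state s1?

No

Sat(b & a) = {s1}
Sat(b & q) = {s6}
Sat(EX (b & q)) = {s : some successor in {s6}} = {s2, s4, s5, s6}
Sat((b & a) -> (EX (b & q))) = {s0, s2, s3, s4, s5, s6}
Sat(EX ((b & a) -> (EX (b & q)))) = {s : some successor in {s0, s2, s3, s4, s5, s6}} = {s0, s2, s4, s5, s6}
s1 ∉ Sat(EX ((b & a) -> (EX (b & q)))) = {s0, s2, s4, s5, s6}, so the formula does not hold at s1.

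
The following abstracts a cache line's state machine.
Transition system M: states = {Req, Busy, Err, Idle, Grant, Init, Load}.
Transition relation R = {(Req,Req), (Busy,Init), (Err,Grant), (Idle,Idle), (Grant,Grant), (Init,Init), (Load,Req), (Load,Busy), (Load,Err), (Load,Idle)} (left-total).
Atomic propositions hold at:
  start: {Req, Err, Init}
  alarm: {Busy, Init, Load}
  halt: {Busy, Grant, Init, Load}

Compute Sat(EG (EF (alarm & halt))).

Sat(alarm & halt) = {Busy, Init, Load}
EF (alarm & halt): least fixpoint, start Z0 = {Busy, Init, Load}, add states with some successor in Z. Already a fixed point.
Sat(EF (alarm & halt)) = {Busy, Init, Load}
EG (EF (alarm & halt)): greatest fixpoint, start Z0 = {Busy, Init, Load}, keep only states in Sat with some successor in Z. Already a fixed point.
Sat(EG (EF (alarm & halt))) = {Busy, Init, Load}

{Busy, Init, Load}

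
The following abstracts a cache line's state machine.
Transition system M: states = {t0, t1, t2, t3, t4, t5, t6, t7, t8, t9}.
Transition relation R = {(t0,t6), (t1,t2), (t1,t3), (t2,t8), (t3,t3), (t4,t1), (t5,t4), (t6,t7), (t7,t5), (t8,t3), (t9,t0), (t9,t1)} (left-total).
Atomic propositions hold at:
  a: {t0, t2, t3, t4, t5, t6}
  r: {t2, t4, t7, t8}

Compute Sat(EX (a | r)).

{t0, t1, t2, t3, t5, t6, t7, t8, t9}

Sat(a | r) = {t0, t2, t3, t4, t5, t6, t7, t8}
Sat(EX (a | r)) = {s : some successor in {t0, t2, t3, t4, t5, t6, t7, t8}} = {t0, t1, t2, t3, t5, t6, t7, t8, t9}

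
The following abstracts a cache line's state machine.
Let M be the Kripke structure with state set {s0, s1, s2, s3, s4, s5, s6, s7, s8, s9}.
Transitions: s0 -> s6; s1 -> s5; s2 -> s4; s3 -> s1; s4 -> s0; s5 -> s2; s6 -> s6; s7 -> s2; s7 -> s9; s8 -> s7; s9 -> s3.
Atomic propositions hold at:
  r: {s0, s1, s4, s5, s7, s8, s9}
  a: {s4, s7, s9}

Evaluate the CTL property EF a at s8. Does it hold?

EF a: least fixpoint, start Z0 = {s4, s7, s9}, add states with some successor in Z. Z1 = {s2, s4, s7, s8, s9}; Z2 = {s2, s4, s5, s7, s8, s9}; Z3 = {s1, s2, s4, s5, s7, s8, s9}; Z4 = {s1, s2, s3, s4, s5, s7, s8, s9}; fixed.
Sat(EF a) = {s1, s2, s3, s4, s5, s7, s8, s9}
s8 ∈ Sat(EF a) = {s1, s2, s3, s4, s5, s7, s8, s9}, so the formula holds at s8.

Yes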